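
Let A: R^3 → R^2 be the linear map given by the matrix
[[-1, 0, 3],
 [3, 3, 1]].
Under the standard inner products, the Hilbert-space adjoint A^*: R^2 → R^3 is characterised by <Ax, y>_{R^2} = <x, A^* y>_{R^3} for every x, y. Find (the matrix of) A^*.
A^* = A^T =
[[-1, 3],
 [0, 3],
 [3, 1]]

For real matrices with standard dot products, the defining identity <Ax, y> = <x, A^* y> gives (Ax)^T y = x^T (A^*) y, i.e. x^T A^T y = x^T (A^*) y. Since this holds for all x, y, we must have A^* = A^T. Therefore
A^* =
[[-1, 3],
 [0, 3],
 [3, 1]].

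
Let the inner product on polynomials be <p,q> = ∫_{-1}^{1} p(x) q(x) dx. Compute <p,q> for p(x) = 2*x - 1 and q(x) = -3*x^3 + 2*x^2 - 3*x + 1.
<p,q> = -146/15

Expand the product: p(x)·q(x) = -6*x^4 + 7*x^3 - 8*x^2 + 5*x - 1.
∫_{-1}^{1} of each monomial x^k gives [2/(k+1) if k even, 0 if k odd]. Integrating term-by-term (or equivalently evaluating the antiderivative F(x) = -6*x^5/5 + 7*x^4/4 - 8*x^3/3 + 5*x^2/2 - x at the endpoints):
  F(1) − F(−1) = -37/60 − (547/60) = -146/15.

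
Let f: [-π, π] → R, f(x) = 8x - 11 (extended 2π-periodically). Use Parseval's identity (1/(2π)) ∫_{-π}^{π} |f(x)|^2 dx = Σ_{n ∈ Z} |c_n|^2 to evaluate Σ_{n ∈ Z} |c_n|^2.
Σ |c_n|^2 = 64π^2/3 + 121

Expand and integrate term by term over [-π, π]:
  ∫ (8x)^2 dx = 64·(2π^3/3); ∫ 2·8·(-11)·x dx = 0 (odd integrand); ∫ (-11)^2 dx = 121·2π.
So (1/(2π)) ∫_{-π}^{π} (8x - 11)^2 dx = 64π^2/3 + 121 = 64π^2/3 + 121.
Parseval ⇒ Σ |c_n|^2 = 64π^2/3 + 121.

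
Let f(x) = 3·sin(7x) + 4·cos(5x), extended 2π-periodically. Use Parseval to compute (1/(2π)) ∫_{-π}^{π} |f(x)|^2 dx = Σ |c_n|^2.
Σ |c_n|^2 = 25/2

Expand |f|^2 and use orthogonality of {sin(nx), cos(mx)} on [-π, π]:
  ∫_{-π}^{π} sin(nx)^2 dx = π, ∫ cos(mx)^2 dx = π, and cross terms integrate to 0.
So ∫_{-π}^{π} f(x)^2 dx = 3^2 · π + 4^2 · π = (9 + 16)π.
Divide by 2π: (9 + 16)/2 = 25/2.
By Parseval, this equals Σ |c_n|^2.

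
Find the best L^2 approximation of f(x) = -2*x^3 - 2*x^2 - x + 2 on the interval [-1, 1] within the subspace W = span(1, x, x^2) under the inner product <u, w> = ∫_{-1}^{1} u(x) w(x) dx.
g(x) = -2*x^2 - 11*x/5 + 2

The best approximation g ∈ W is the orthogonal projection of f onto W. Writing g = a_0 + a_1 x + a_2 x^2, the coefficients solve the normal equations G · a = b where
  G_{ij} = <φ_i, φ_j> and b_i = <f, φ_i>, with φ_0 = 1, φ_1 = x, φ_2 = x^2.
G =
  [2, 0, 2/3]
  [0, 2/3, 0]
  [2/3, 0, 2/5],
b = (8/3, -22/15, 8/15).
Solving gives a_0 = 2, a_1 = -11/5, a_2 = -2, so
  g(x) = -2*x^2 - 11*x/5 + 2.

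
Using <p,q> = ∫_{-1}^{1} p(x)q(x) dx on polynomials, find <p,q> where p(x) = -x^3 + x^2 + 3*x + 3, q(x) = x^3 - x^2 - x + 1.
<p,q> = 376/105

Expand the product: p(x)·q(x) = -x^6 + 2*x^5 + 3*x^4 - 2*x^3 - 5*x^2 + 3.
∫_{-1}^{1} of each monomial x^k gives [2/(k+1) if k even, 0 if k odd]. Integrating term-by-term (or equivalently evaluating the antiderivative F(x) = -x^7/7 + x^6/3 + 3*x^5/5 - x^4/2 - 5*x^3/3 + 3*x at the endpoints):
  F(1) − F(−1) = 341/210 − (-137/70) = 376/105.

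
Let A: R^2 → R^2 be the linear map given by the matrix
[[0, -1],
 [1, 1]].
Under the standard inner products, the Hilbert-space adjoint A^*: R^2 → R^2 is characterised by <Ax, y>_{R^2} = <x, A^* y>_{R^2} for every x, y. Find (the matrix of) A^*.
A^* = A^T =
[[0, 1],
 [-1, 1]]

For real matrices with standard dot products, the defining identity <Ax, y> = <x, A^* y> gives (Ax)^T y = x^T (A^*) y, i.e. x^T A^T y = x^T (A^*) y. Since this holds for all x, y, we must have A^* = A^T. Therefore
A^* =
[[0, 1],
 [-1, 1]].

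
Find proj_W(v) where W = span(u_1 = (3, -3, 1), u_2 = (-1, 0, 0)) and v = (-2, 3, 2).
proj_W(v) = (-2, 21/10, -7/10)

Set up U = [u_1 | ... | u_2] ∈ R^(3×2). The projector onto W = col(U) is P = U (U^T U)^(-1) U^T.
Compute U^T U =
  [19, -3]
  [-3, 1],
and U^T v = (-13, 2).
Solve U^T U · c = U^T v for the coefficients: c = (-7/10, -1/10). The projection is proj_W(v) = U c.
Check: (v - proj_W(v)) · u_1 = 0  (should be 0).
Check: (v - proj_W(v)) · u_2 = 0  (should be 0).
Result: proj_W(v) = (-2, 21/10, -7/10).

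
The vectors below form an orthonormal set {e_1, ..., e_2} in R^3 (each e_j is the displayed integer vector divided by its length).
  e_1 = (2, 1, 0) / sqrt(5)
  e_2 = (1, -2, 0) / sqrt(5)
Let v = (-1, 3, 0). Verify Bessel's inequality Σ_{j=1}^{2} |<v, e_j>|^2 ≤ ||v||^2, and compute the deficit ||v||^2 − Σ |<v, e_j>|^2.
Σ |<v, e_j>|^2 = 10; ||v||^2 = 10; deficit = 0

Write each e_j = u_j / sqrt(<u_j, u_j>) where u_j is the displayed integer vector. Then <v, e_j> = <v, u_j> / sqrt(<u_j, u_j>), so |<v, e_j>|^2 = <v, u_j>^2 / <u_j, u_j>.
Coefficients: <v, e_1> = 1/sqrt(5), <v, e_2> = -7/sqrt(5).
Square and sum: Σ |<v, e_j>|^2 = 10.
Compute ||v||^2 = v·v = 10.
Deficit = 10 − 10 = 0 ≥ 0, confirming Bessel's inequality. (The deficit equals ||v − Σ <v,e_j> e_j||^2, the squared distance from v to span{e_j}.)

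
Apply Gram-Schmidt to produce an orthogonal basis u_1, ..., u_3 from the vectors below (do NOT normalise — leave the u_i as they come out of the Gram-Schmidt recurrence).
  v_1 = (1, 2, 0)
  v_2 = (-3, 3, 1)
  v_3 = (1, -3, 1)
Orthogonal basis:
  u_1 = (1, 2, 0)
  u_2 = (-18/5, 9/5, 1)
  u_3 = (14/43, -7/43, 63/43)

Apply the Gram-Schmidt recurrence
  u_1 = v_1
  u_i = v_i − Σ_{j<i} ((v_i · u_j) / (u_j · u_j)) · u_j.

Step by step this gives:
  u_1 = (1, 2, 0)
  u_2 = (-18/5, 9/5, 1)
  u_3 = (14/43, -7/43, 63/43)

Orthogonality check:
  u_2 · u_1 = 0 (should be 0)
  u_3 · u_1 = 0 (should be 0)
  u_3 · u_2 = 0 (should be 0)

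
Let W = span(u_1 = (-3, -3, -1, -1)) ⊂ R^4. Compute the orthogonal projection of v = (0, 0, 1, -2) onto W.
proj_W(v) = (-3/20, -3/20, -1/20, -1/20)

Set up U = [u_1 | ... | u_1] ∈ R^(4×1). The projector onto W = col(U) is P = U (U^T U)^(-1) U^T.
Compute U^T U =
  [20],
and U^T v = (1).
Solve U^T U · c = U^T v for the coefficients: c = (1/20). The projection is proj_W(v) = U c.
Check: (v - proj_W(v)) · u_1 = 0  (should be 0).
Result: proj_W(v) = (-3/20, -3/20, -1/20, -1/20).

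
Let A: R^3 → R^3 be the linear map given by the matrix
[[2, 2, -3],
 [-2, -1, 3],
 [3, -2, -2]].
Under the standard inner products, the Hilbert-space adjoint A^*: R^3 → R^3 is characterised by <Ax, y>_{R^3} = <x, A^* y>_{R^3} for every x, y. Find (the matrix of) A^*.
A^* = A^T =
[[2, -2, 3],
 [2, -1, -2],
 [-3, 3, -2]]

For real matrices with standard dot products, the defining identity <Ax, y> = <x, A^* y> gives (Ax)^T y = x^T (A^*) y, i.e. x^T A^T y = x^T (A^*) y. Since this holds for all x, y, we must have A^* = A^T. Therefore
A^* =
[[2, -2, 3],
 [2, -1, -2],
 [-3, 3, -2]].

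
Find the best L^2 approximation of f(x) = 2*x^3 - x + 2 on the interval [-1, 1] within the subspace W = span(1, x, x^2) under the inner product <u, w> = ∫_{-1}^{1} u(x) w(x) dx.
g(x) = x/5 + 2

The best approximation g ∈ W is the orthogonal projection of f onto W. Writing g = a_0 + a_1 x + a_2 x^2, the coefficients solve the normal equations G · a = b where
  G_{ij} = <φ_i, φ_j> and b_i = <f, φ_i>, with φ_0 = 1, φ_1 = x, φ_2 = x^2.
G =
  [2, 0, 2/3]
  [0, 2/3, 0]
  [2/3, 0, 2/5],
b = (4, 2/15, 4/3).
Solving gives a_0 = 2, a_1 = 1/5, a_2 = 0, so
  g(x) = x/5 + 2.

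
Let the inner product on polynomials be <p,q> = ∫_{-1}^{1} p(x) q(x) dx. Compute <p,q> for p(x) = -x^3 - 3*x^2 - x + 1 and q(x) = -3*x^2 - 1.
<p,q> = 8/5

Expand the product: p(x)·q(x) = 3*x^5 + 9*x^4 + 4*x^3 + x - 1.
∫_{-1}^{1} of each monomial x^k gives [2/(k+1) if k even, 0 if k odd]. Integrating term-by-term (or equivalently evaluating the antiderivative F(x) = x^6/2 + 9*x^5/5 + x^4 + x^2/2 - x at the endpoints):
  F(1) − F(−1) = 14/5 − (6/5) = 8/5.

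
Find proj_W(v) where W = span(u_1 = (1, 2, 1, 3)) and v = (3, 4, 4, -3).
proj_W(v) = (2/5, 4/5, 2/5, 6/5)

Set up U = [u_1 | ... | u_1] ∈ R^(4×1). The projector onto W = col(U) is P = U (U^T U)^(-1) U^T.
Compute U^T U =
  [15],
and U^T v = (6).
Solve U^T U · c = U^T v for the coefficients: c = (2/5). The projection is proj_W(v) = U c.
Check: (v - proj_W(v)) · u_1 = 0  (should be 0).
Result: proj_W(v) = (2/5, 4/5, 2/5, 6/5).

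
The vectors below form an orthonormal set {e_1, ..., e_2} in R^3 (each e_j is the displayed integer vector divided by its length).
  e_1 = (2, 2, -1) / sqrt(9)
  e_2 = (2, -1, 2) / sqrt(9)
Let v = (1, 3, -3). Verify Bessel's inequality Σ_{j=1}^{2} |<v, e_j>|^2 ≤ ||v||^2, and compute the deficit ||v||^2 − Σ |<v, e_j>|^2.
Σ |<v, e_j>|^2 = 170/9; ||v||^2 = 19; deficit = 1/9

Write each e_j = u_j / sqrt(<u_j, u_j>) where u_j is the displayed integer vector. Then <v, e_j> = <v, u_j> / sqrt(<u_j, u_j>), so |<v, e_j>|^2 = <v, u_j>^2 / <u_j, u_j>.
Coefficients: <v, e_1> = 11/sqrt(9), <v, e_2> = -7/sqrt(9).
Square and sum: Σ |<v, e_j>|^2 = 170/9.
Compute ||v||^2 = v·v = 19.
Deficit = 19 − 170/9 = 1/9 ≥ 0, confirming Bessel's inequality. (The deficit equals ||v − Σ <v,e_j> e_j||^2, the squared distance from v to span{e_j}.)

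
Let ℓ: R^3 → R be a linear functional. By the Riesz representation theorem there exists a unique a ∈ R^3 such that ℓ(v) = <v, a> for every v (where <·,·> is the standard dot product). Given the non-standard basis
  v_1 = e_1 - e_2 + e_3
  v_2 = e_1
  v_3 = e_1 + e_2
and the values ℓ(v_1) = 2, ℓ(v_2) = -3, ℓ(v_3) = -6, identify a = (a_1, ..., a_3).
a = (-3, -3, 2)

Write a = (a_1, ..., a_3) in the standard basis. For each basis vector v_i, ℓ(v_i) = <v_i, a> is a linear equation in the a_j's. Collect the n equations into a matrix system V a = ℓ, where row i of V is v_i (expressed in the standard basis). Since V is invertible (lower-triangular with 1s on the diagonal, up to permutation), solve by back-substitution:
  V =
[[1, -1, 1],
 [1, 0, 0],
 [1, 1, 0]]
  V a = (2, -3, -6)
Solving gives a = (-3, -3, 2).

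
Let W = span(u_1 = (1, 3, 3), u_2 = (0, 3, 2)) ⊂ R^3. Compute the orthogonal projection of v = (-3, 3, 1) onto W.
proj_W(v) = (-24/11, 39/11, 2/11)

Set up U = [u_1 | ... | u_2] ∈ R^(3×2). The projector onto W = col(U) is P = U (U^T U)^(-1) U^T.
Compute U^T U =
  [19, 15]
  [15, 13],
and U^T v = (9, 11).
Solve U^T U · c = U^T v for the coefficients: c = (-24/11, 37/11). The projection is proj_W(v) = U c.
Check: (v - proj_W(v)) · u_1 = 0  (should be 0).
Check: (v - proj_W(v)) · u_2 = 0  (should be 0).
Result: proj_W(v) = (-24/11, 39/11, 2/11).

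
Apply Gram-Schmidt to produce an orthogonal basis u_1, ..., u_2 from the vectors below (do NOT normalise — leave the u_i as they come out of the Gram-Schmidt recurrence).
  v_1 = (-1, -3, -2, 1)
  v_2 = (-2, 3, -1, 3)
Orthogonal basis:
  u_1 = (-1, -3, -2, 1)
  u_2 = (-32/15, 13/5, -19/15, 47/15)

Apply the Gram-Schmidt recurrence
  u_1 = v_1
  u_i = v_i − Σ_{j<i} ((v_i · u_j) / (u_j · u_j)) · u_j.

Step by step this gives:
  u_1 = (-1, -3, -2, 1)
  u_2 = (-32/15, 13/5, -19/15, 47/15)

Orthogonality check:
  u_2 · u_1 = 0 (should be 0)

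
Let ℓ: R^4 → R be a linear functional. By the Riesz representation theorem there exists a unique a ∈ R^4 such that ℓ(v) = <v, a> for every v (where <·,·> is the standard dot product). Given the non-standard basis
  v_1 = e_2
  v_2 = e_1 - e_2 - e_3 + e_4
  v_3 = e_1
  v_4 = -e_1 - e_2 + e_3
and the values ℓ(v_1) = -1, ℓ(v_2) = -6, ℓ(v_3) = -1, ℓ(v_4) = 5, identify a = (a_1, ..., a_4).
a = (-1, -1, 3, -3)

Write a = (a_1, ..., a_4) in the standard basis. For each basis vector v_i, ℓ(v_i) = <v_i, a> is a linear equation in the a_j's. Collect the n equations into a matrix system V a = ℓ, where row i of V is v_i (expressed in the standard basis). Since V is invertible (lower-triangular with 1s on the diagonal, up to permutation), solve by back-substitution:
  V =
[[0, 1, 0, 0],
 [1, -1, -1, 1],
 [1, 0, 0, 0],
 [-1, -1, 1, 0]]
  V a = (-1, -6, -1, 5)
Solving gives a = (-1, -1, 3, -3).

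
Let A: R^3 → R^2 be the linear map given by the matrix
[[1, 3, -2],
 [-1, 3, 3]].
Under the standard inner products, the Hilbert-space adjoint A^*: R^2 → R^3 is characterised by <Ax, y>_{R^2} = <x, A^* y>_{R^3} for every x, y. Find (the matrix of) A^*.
A^* = A^T =
[[1, -1],
 [3, 3],
 [-2, 3]]

For real matrices with standard dot products, the defining identity <Ax, y> = <x, A^* y> gives (Ax)^T y = x^T (A^*) y, i.e. x^T A^T y = x^T (A^*) y. Since this holds for all x, y, we must have A^* = A^T. Therefore
A^* =
[[1, -1],
 [3, 3],
 [-2, 3]].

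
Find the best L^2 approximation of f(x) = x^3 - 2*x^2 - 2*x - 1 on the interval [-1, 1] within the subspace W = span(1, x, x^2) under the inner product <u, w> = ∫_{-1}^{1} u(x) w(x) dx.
g(x) = -2*x^2 - 7*x/5 - 1

The best approximation g ∈ W is the orthogonal projection of f onto W. Writing g = a_0 + a_1 x + a_2 x^2, the coefficients solve the normal equations G · a = b where
  G_{ij} = <φ_i, φ_j> and b_i = <f, φ_i>, with φ_0 = 1, φ_1 = x, φ_2 = x^2.
G =
  [2, 0, 2/3]
  [0, 2/3, 0]
  [2/3, 0, 2/5],
b = (-10/3, -14/15, -22/15).
Solving gives a_0 = -1, a_1 = -7/5, a_2 = -2, so
  g(x) = -2*x^2 - 7*x/5 - 1.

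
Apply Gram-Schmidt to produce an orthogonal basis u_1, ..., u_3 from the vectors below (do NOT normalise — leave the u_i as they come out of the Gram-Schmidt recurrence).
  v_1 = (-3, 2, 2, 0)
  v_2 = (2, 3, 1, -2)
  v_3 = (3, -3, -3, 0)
Orthogonal basis:
  u_1 = (-3, 2, 2, 0)
  u_2 = (40/17, 47/17, 13/17, -2)
  u_3 = (-36/151, 3/151, -57/151, -60/151)

Apply the Gram-Schmidt recurrence
  u_1 = v_1
  u_i = v_i − Σ_{j<i} ((v_i · u_j) / (u_j · u_j)) · u_j.

Step by step this gives:
  u_1 = (-3, 2, 2, 0)
  u_2 = (40/17, 47/17, 13/17, -2)
  u_3 = (-36/151, 3/151, -57/151, -60/151)

Orthogonality check:
  u_2 · u_1 = 0 (should be 0)
  u_3 · u_1 = 0 (should be 0)
  u_3 · u_2 = 0 (should be 0)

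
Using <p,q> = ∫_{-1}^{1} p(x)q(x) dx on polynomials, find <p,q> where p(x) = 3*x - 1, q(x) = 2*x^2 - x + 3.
<p,q> = -28/3

Expand the product: p(x)·q(x) = 6*x^3 - 5*x^2 + 10*x - 3.
∫_{-1}^{1} of each monomial x^k gives [2/(k+1) if k even, 0 if k odd]. Integrating term-by-term (or equivalently evaluating the antiderivative F(x) = 3*x^4/2 - 5*x^3/3 + 5*x^2 - 3*x at the endpoints):
  F(1) − F(−1) = 11/6 − (67/6) = -28/3.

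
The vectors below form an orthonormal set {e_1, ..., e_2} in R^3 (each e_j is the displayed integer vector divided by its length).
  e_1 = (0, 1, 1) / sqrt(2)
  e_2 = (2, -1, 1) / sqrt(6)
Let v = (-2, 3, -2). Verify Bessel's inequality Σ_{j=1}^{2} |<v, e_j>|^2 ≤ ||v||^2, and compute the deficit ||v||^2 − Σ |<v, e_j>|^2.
Σ |<v, e_j>|^2 = 14; ||v||^2 = 17; deficit = 3

Write each e_j = u_j / sqrt(<u_j, u_j>) where u_j is the displayed integer vector. Then <v, e_j> = <v, u_j> / sqrt(<u_j, u_j>), so |<v, e_j>|^2 = <v, u_j>^2 / <u_j, u_j>.
Coefficients: <v, e_1> = 1/sqrt(2), <v, e_2> = -9/sqrt(6).
Square and sum: Σ |<v, e_j>|^2 = 14.
Compute ||v||^2 = v·v = 17.
Deficit = 17 − 14 = 3 ≥ 0, confirming Bessel's inequality. (The deficit equals ||v − Σ <v,e_j> e_j||^2, the squared distance from v to span{e_j}.)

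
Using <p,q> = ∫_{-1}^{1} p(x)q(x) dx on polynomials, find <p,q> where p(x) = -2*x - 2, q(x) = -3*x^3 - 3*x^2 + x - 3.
<p,q> = 256/15

Expand the product: p(x)·q(x) = 6*x^4 + 12*x^3 + 4*x^2 + 4*x + 6.
∫_{-1}^{1} of each monomial x^k gives [2/(k+1) if k even, 0 if k odd]. Integrating term-by-term (or equivalently evaluating the antiderivative F(x) = 6*x^5/5 + 3*x^4 + 4*x^3/3 + 2*x^2 + 6*x at the endpoints):
  F(1) − F(−1) = 203/15 − (-53/15) = 256/15.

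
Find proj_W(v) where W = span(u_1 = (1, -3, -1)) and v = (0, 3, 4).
proj_W(v) = (-13/11, 39/11, 13/11)

Set up U = [u_1 | ... | u_1] ∈ R^(3×1). The projector onto W = col(U) is P = U (U^T U)^(-1) U^T.
Compute U^T U =
  [11],
and U^T v = (-13).
Solve U^T U · c = U^T v for the coefficients: c = (-13/11). The projection is proj_W(v) = U c.
Check: (v - proj_W(v)) · u_1 = 0  (should be 0).
Result: proj_W(v) = (-13/11, 39/11, 13/11).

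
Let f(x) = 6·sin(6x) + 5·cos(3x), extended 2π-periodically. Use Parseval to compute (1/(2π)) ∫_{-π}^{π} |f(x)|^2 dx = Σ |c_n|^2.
Σ |c_n|^2 = 61/2

Expand |f|^2 and use orthogonality of {sin(nx), cos(mx)} on [-π, π]:
  ∫_{-π}^{π} sin(nx)^2 dx = π, ∫ cos(mx)^2 dx = π, and cross terms integrate to 0.
So ∫_{-π}^{π} f(x)^2 dx = 6^2 · π + 5^2 · π = (36 + 25)π.
Divide by 2π: (36 + 25)/2 = 61/2.
By Parseval, this equals Σ |c_n|^2.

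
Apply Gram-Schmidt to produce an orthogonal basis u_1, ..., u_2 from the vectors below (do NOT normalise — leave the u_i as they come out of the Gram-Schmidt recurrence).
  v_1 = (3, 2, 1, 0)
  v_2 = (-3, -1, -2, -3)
Orthogonal basis:
  u_1 = (3, 2, 1, 0)
  u_2 = (-3/14, 6/7, -15/14, -3)

Apply the Gram-Schmidt recurrence
  u_1 = v_1
  u_i = v_i − Σ_{j<i} ((v_i · u_j) / (u_j · u_j)) · u_j.

Step by step this gives:
  u_1 = (3, 2, 1, 0)
  u_2 = (-3/14, 6/7, -15/14, -3)

Orthogonality check:
  u_2 · u_1 = 0 (should be 0)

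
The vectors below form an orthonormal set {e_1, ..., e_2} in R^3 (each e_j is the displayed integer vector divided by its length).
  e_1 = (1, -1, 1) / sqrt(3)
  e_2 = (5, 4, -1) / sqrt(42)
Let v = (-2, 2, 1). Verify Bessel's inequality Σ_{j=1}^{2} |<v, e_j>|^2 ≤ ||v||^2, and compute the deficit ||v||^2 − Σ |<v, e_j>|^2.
Σ |<v, e_j>|^2 = 45/14; ||v||^2 = 9; deficit = 81/14

Write each e_j = u_j / sqrt(<u_j, u_j>) where u_j is the displayed integer vector. Then <v, e_j> = <v, u_j> / sqrt(<u_j, u_j>), so |<v, e_j>|^2 = <v, u_j>^2 / <u_j, u_j>.
Coefficients: <v, e_1> = -3/sqrt(3), <v, e_2> = -3/sqrt(42).
Square and sum: Σ |<v, e_j>|^2 = 45/14.
Compute ||v||^2 = v·v = 9.
Deficit = 9 − 45/14 = 81/14 ≥ 0, confirming Bessel's inequality. (The deficit equals ||v − Σ <v,e_j> e_j||^2, the squared distance from v to span{e_j}.)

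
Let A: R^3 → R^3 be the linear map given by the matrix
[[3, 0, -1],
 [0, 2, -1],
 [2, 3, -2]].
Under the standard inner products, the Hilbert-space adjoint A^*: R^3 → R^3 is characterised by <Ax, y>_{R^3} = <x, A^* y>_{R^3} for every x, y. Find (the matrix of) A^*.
A^* = A^T =
[[3, 0, 2],
 [0, 2, 3],
 [-1, -1, -2]]

For real matrices with standard dot products, the defining identity <Ax, y> = <x, A^* y> gives (Ax)^T y = x^T (A^*) y, i.e. x^T A^T y = x^T (A^*) y. Since this holds for all x, y, we must have A^* = A^T. Therefore
A^* =
[[3, 0, 2],
 [0, 2, 3],
 [-1, -1, -2]].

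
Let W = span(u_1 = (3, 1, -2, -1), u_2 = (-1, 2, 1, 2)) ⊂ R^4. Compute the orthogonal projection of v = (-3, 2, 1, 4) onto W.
proj_W(v) = (-13/5, 12/5, 11/5, 16/5)

Set up U = [u_1 | ... | u_2] ∈ R^(4×2). The projector onto W = col(U) is P = U (U^T U)^(-1) U^T.
Compute U^T U =
  [15, -5]
  [-5, 10],
and U^T v = (-13, 16).
Solve U^T U · c = U^T v for the coefficients: c = (-2/5, 7/5). The projection is proj_W(v) = U c.
Check: (v - proj_W(v)) · u_1 = 0  (should be 0).
Check: (v - proj_W(v)) · u_2 = 0  (should be 0).
Result: proj_W(v) = (-13/5, 12/5, 11/5, 16/5).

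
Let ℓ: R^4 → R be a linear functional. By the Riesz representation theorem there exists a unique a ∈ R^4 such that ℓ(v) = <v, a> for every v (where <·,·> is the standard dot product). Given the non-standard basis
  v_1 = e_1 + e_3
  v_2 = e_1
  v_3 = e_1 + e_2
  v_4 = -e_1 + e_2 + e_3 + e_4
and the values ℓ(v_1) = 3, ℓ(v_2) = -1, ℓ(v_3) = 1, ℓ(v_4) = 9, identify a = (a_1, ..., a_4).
a = (-1, 2, 4, 2)

Write a = (a_1, ..., a_4) in the standard basis. For each basis vector v_i, ℓ(v_i) = <v_i, a> is a linear equation in the a_j's. Collect the n equations into a matrix system V a = ℓ, where row i of V is v_i (expressed in the standard basis). Since V is invertible (lower-triangular with 1s on the diagonal, up to permutation), solve by back-substitution:
  V =
[[1, 0, 1, 0],
 [1, 0, 0, 0],
 [1, 1, 0, 0],
 [-1, 1, 1, 1]]
  V a = (3, -1, 1, 9)
Solving gives a = (-1, 2, 4, 2).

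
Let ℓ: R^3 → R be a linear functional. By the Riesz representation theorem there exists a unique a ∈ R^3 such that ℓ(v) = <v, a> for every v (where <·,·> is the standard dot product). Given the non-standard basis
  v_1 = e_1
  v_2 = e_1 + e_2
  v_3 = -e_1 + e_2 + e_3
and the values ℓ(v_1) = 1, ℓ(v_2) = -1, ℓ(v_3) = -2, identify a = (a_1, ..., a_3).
a = (1, -2, 1)

Write a = (a_1, ..., a_3) in the standard basis. For each basis vector v_i, ℓ(v_i) = <v_i, a> is a linear equation in the a_j's. Collect the n equations into a matrix system V a = ℓ, where row i of V is v_i (expressed in the standard basis). Since V is invertible (lower-triangular with 1s on the diagonal, up to permutation), solve by back-substitution:
  V =
[[1, 0, 0],
 [1, 1, 0],
 [-1, 1, 1]]
  V a = (1, -1, -2)
Solving gives a = (1, -2, 1).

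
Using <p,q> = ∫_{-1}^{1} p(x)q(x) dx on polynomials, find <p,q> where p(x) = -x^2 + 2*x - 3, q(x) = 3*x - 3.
<p,q> = 24

Expand the product: p(x)·q(x) = -3*x^3 + 9*x^2 - 15*x + 9.
∫_{-1}^{1} of each monomial x^k gives [2/(k+1) if k even, 0 if k odd]. Integrating term-by-term (or equivalently evaluating the antiderivative F(x) = -3*x^4/4 + 3*x^3 - 15*x^2/2 + 9*x at the endpoints):
  F(1) − F(−1) = 15/4 − (-81/4) = 24.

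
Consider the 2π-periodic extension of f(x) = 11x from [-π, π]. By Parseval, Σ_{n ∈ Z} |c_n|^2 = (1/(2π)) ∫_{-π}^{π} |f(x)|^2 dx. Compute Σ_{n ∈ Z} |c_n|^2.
Σ |c_n|^2 = 121π^2/3

Expand and integrate term by term over [-π, π]:
  ∫ (11x)^2 dx = 121·(2π^3/3); ∫ 2·11·(0)·x dx = 0 (odd integrand); ∫ 0^2 dx = 0·2π.
So (1/(2π)) ∫_{-π}^{π} (11x)^2 dx = 121π^2/3 + 0 = 121π^2/3.
Parseval ⇒ Σ |c_n|^2 = 121π^2/3.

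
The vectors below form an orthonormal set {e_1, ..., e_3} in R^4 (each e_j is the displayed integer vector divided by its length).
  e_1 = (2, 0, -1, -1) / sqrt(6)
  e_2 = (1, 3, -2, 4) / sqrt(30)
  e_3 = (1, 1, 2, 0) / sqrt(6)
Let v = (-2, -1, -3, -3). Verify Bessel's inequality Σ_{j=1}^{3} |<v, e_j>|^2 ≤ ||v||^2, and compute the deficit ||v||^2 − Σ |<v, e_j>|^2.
Σ |<v, e_j>|^2 = 91/5; ||v||^2 = 23; deficit = 24/5

Write each e_j = u_j / sqrt(<u_j, u_j>) where u_j is the displayed integer vector. Then <v, e_j> = <v, u_j> / sqrt(<u_j, u_j>), so |<v, e_j>|^2 = <v, u_j>^2 / <u_j, u_j>.
Coefficients: <v, e_1> = 2/sqrt(6), <v, e_2> = -11/sqrt(30), <v, e_3> = -9/sqrt(6).
Square and sum: Σ |<v, e_j>|^2 = 91/5.
Compute ||v||^2 = v·v = 23.
Deficit = 23 − 91/5 = 24/5 ≥ 0, confirming Bessel's inequality. (The deficit equals ||v − Σ <v,e_j> e_j||^2, the squared distance from v to span{e_j}.)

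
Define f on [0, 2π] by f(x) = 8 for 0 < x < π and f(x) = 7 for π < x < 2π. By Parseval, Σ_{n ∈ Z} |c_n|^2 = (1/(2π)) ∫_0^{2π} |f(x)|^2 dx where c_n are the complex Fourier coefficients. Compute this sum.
Σ |c_n|^2 = 113/2

Parseval equates the L^2 energy of f (normalised by 1/(2π)) with the ℓ^2 sum of its Fourier coefficients: (1/(2π)) ∫_0^{2π} |f|^2 = Σ |c_n|^2.
Compute the left side: (1/(2π)) [∫_0^π 8^2 dx + ∫_π^{2π} 7^2 dx] = (1/(2π)) · (64π + 49π) = (64 + 49)/2 = 113/2.
So Σ_{n ∈ Z} |c_n|^2 = 113/2.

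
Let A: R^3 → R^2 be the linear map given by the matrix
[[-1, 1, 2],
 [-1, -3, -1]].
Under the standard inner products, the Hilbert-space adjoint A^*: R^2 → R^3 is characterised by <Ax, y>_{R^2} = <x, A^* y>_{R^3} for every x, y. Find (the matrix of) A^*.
A^* = A^T =
[[-1, -1],
 [1, -3],
 [2, -1]]

For real matrices with standard dot products, the defining identity <Ax, y> = <x, A^* y> gives (Ax)^T y = x^T (A^*) y, i.e. x^T A^T y = x^T (A^*) y. Since this holds for all x, y, we must have A^* = A^T. Therefore
A^* =
[[-1, -1],
 [1, -3],
 [2, -1]].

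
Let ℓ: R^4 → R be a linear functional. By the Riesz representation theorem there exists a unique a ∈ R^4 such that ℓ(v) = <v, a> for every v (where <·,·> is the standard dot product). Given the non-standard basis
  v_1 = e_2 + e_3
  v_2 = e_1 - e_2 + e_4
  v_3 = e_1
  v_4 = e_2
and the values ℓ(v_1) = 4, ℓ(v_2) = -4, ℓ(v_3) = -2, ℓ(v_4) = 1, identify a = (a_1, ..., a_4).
a = (-2, 1, 3, -1)

Write a = (a_1, ..., a_4) in the standard basis. For each basis vector v_i, ℓ(v_i) = <v_i, a> is a linear equation in the a_j's. Collect the n equations into a matrix system V a = ℓ, where row i of V is v_i (expressed in the standard basis). Since V is invertible (lower-triangular with 1s on the diagonal, up to permutation), solve by back-substitution:
  V =
[[0, 1, 1, 0],
 [1, -1, 0, 1],
 [1, 0, 0, 0],
 [0, 1, 0, 0]]
  V a = (4, -4, -2, 1)
Solving gives a = (-2, 1, 3, -1).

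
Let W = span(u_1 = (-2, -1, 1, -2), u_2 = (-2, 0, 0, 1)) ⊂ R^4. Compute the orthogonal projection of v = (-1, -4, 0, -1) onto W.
proj_W(v) = (-32/23, -19/23, 19/23, -41/23)

Set up U = [u_1 | ... | u_2] ∈ R^(4×2). The projector onto W = col(U) is P = U (U^T U)^(-1) U^T.
Compute U^T U =
  [10, 2]
  [2, 5],
and U^T v = (8, 1).
Solve U^T U · c = U^T v for the coefficients: c = (19/23, -3/23). The projection is proj_W(v) = U c.
Check: (v - proj_W(v)) · u_1 = 0  (should be 0).
Check: (v - proj_W(v)) · u_2 = 0  (should be 0).
Result: proj_W(v) = (-32/23, -19/23, 19/23, -41/23).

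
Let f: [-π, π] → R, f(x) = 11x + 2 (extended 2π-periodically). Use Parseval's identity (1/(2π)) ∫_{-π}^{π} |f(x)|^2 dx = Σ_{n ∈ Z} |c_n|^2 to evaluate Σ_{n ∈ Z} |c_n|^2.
Σ |c_n|^2 = 121π^2/3 + 4

Expand and integrate term by term over [-π, π]:
  ∫ (11x)^2 dx = 121·(2π^3/3); ∫ 2·11·(2)·x dx = 0 (odd integrand); ∫ 2^2 dx = 4·2π.
So (1/(2π)) ∫_{-π}^{π} (11x + 2)^2 dx = 121π^2/3 + 4 = 121π^2/3 + 4.
Parseval ⇒ Σ |c_n|^2 = 121π^2/3 + 4.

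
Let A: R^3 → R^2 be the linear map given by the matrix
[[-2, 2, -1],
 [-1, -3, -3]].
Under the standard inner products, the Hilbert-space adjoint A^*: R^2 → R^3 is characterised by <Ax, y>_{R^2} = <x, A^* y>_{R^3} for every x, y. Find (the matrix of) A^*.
A^* = A^T =
[[-2, -1],
 [2, -3],
 [-1, -3]]

For real matrices with standard dot products, the defining identity <Ax, y> = <x, A^* y> gives (Ax)^T y = x^T (A^*) y, i.e. x^T A^T y = x^T (A^*) y. Since this holds for all x, y, we must have A^* = A^T. Therefore
A^* =
[[-2, -1],
 [2, -3],
 [-1, -3]].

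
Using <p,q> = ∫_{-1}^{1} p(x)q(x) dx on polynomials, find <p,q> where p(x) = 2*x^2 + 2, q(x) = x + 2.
<p,q> = 32/3

Expand the product: p(x)·q(x) = 2*x^3 + 4*x^2 + 2*x + 4.
∫_{-1}^{1} of each monomial x^k gives [2/(k+1) if k even, 0 if k odd]. Integrating term-by-term (or equivalently evaluating the antiderivative F(x) = x^4/2 + 4*x^3/3 + x^2 + 4*x at the endpoints):
  F(1) − F(−1) = 41/6 − (-23/6) = 32/3.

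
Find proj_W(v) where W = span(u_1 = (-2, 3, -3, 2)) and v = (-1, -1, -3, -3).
proj_W(v) = (-2/13, 3/13, -3/13, 2/13)

Set up U = [u_1 | ... | u_1] ∈ R^(4×1). The projector onto W = col(U) is P = U (U^T U)^(-1) U^T.
Compute U^T U =
  [26],
and U^T v = (2).
Solve U^T U · c = U^T v for the coefficients: c = (1/13). The projection is proj_W(v) = U c.
Check: (v - proj_W(v)) · u_1 = 0  (should be 0).
Result: proj_W(v) = (-2/13, 3/13, -3/13, 2/13).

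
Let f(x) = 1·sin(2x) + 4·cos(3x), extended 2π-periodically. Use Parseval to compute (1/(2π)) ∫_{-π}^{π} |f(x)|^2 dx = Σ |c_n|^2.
Σ |c_n|^2 = 17/2

Expand |f|^2 and use orthogonality of {sin(nx), cos(mx)} on [-π, π]:
  ∫_{-π}^{π} sin(nx)^2 dx = π, ∫ cos(mx)^2 dx = π, and cross terms integrate to 0.
So ∫_{-π}^{π} f(x)^2 dx = 1^2 · π + 4^2 · π = (1 + 16)π.
Divide by 2π: (1 + 16)/2 = 17/2.
By Parseval, this equals Σ |c_n|^2.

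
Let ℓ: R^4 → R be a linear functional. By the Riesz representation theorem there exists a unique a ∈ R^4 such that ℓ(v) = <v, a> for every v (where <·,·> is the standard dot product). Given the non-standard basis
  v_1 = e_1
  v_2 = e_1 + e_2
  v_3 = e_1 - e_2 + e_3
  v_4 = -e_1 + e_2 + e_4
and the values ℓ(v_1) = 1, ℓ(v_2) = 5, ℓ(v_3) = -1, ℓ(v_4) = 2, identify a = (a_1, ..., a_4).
a = (1, 4, 2, -1)

Write a = (a_1, ..., a_4) in the standard basis. For each basis vector v_i, ℓ(v_i) = <v_i, a> is a linear equation in the a_j's. Collect the n equations into a matrix system V a = ℓ, where row i of V is v_i (expressed in the standard basis). Since V is invertible (lower-triangular with 1s on the diagonal, up to permutation), solve by back-substitution:
  V =
[[1, 0, 0, 0],
 [1, 1, 0, 0],
 [1, -1, 1, 0],
 [-1, 1, 0, 1]]
  V a = (1, 5, -1, 2)
Solving gives a = (1, 4, 2, -1).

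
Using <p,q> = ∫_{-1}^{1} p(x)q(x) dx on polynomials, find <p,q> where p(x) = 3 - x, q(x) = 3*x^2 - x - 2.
<p,q> = -16/3

Expand the product: p(x)·q(x) = -3*x^3 + 10*x^2 - x - 6.
∫_{-1}^{1} of each monomial x^k gives [2/(k+1) if k even, 0 if k odd]. Integrating term-by-term (or equivalently evaluating the antiderivative F(x) = -3*x^4/4 + 10*x^3/3 - x^2/2 - 6*x at the endpoints):
  F(1) − F(−1) = -47/12 − (17/12) = -16/3.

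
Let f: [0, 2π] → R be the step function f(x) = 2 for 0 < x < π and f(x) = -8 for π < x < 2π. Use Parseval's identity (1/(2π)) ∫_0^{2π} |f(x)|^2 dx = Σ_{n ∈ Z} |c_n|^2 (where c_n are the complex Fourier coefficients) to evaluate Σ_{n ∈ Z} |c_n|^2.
Σ |c_n|^2 = 34

Parseval equates the L^2 energy of f (normalised by 1/(2π)) with the ℓ^2 sum of its Fourier coefficients: (1/(2π)) ∫_0^{2π} |f|^2 = Σ |c_n|^2.
Compute the left side: (1/(2π)) [∫_0^π 2^2 dx + ∫_π^{2π} (-8)^2 dx] = (1/(2π)) · (4π + 64π) = (4 + 64)/2 = 34.
So Σ_{n ∈ Z} |c_n|^2 = 34.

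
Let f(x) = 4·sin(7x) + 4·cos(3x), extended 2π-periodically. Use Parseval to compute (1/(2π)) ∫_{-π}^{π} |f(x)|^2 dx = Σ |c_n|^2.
Σ |c_n|^2 = 16

Expand |f|^2 and use orthogonality of {sin(nx), cos(mx)} on [-π, π]:
  ∫_{-π}^{π} sin(nx)^2 dx = π, ∫ cos(mx)^2 dx = π, and cross terms integrate to 0.
So ∫_{-π}^{π} f(x)^2 dx = 4^2 · π + 4^2 · π = (16 + 16)π.
Divide by 2π: (16 + 16)/2 = 16.
By Parseval, this equals Σ |c_n|^2.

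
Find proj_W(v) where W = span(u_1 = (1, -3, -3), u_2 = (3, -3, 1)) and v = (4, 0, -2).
proj_W(v) = (10/7, -15/7, -5/7)

Set up U = [u_1 | ... | u_2] ∈ R^(3×2). The projector onto W = col(U) is P = U (U^T U)^(-1) U^T.
Compute U^T U =
  [19, 9]
  [9, 19],
and U^T v = (10, 10).
Solve U^T U · c = U^T v for the coefficients: c = (5/14, 5/14). The projection is proj_W(v) = U c.
Check: (v - proj_W(v)) · u_1 = 0  (should be 0).
Check: (v - proj_W(v)) · u_2 = 0  (should be 0).
Result: proj_W(v) = (10/7, -15/7, -5/7).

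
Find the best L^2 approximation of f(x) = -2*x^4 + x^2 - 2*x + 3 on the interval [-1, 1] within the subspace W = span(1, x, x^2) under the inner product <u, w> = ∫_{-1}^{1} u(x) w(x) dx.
g(x) = -5*x^2/7 - 2*x + 111/35

The best approximation g ∈ W is the orthogonal projection of f onto W. Writing g = a_0 + a_1 x + a_2 x^2, the coefficients solve the normal equations G · a = b where
  G_{ij} = <φ_i, φ_j> and b_i = <f, φ_i>, with φ_0 = 1, φ_1 = x, φ_2 = x^2.
G =
  [2, 0, 2/3]
  [0, 2/3, 0]
  [2/3, 0, 2/5],
b = (88/15, -4/3, 64/35).
Solving gives a_0 = 111/35, a_1 = -2, a_2 = -5/7, so
  g(x) = -5*x^2/7 - 2*x + 111/35.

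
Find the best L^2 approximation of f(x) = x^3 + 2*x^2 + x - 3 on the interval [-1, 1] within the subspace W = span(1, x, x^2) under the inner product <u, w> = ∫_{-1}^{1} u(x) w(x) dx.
g(x) = 2*x^2 + 8*x/5 - 3

The best approximation g ∈ W is the orthogonal projection of f onto W. Writing g = a_0 + a_1 x + a_2 x^2, the coefficients solve the normal equations G · a = b where
  G_{ij} = <φ_i, φ_j> and b_i = <f, φ_i>, with φ_0 = 1, φ_1 = x, φ_2 = x^2.
G =
  [2, 0, 2/3]
  [0, 2/3, 0]
  [2/3, 0, 2/5],
b = (-14/3, 16/15, -6/5).
Solving gives a_0 = -3, a_1 = 8/5, a_2 = 2, so
  g(x) = 2*x^2 + 8*x/5 - 3.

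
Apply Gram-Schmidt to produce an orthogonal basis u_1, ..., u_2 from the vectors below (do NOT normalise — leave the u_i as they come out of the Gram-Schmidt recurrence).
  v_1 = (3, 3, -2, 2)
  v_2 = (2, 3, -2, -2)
Orthogonal basis:
  u_1 = (3, 3, -2, 2)
  u_2 = (7/26, 33/26, -11/13, -41/13)

Apply the Gram-Schmidt recurrence
  u_1 = v_1
  u_i = v_i − Σ_{j<i} ((v_i · u_j) / (u_j · u_j)) · u_j.

Step by step this gives:
  u_1 = (3, 3, -2, 2)
  u_2 = (7/26, 33/26, -11/13, -41/13)

Orthogonality check:
  u_2 · u_1 = 0 (should be 0)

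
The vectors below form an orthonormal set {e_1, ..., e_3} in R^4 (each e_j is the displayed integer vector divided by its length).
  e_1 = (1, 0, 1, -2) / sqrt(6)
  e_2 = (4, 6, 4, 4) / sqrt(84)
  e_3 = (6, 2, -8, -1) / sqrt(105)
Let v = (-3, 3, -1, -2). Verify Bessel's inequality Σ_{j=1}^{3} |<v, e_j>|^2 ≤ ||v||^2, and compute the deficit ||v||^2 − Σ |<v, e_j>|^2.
Σ |<v, e_j>|^2 = 7/15; ||v||^2 = 23; deficit = 338/15

Write each e_j = u_j / sqrt(<u_j, u_j>) where u_j is the displayed integer vector. Then <v, e_j> = <v, u_j> / sqrt(<u_j, u_j>), so |<v, e_j>|^2 = <v, u_j>^2 / <u_j, u_j>.
Coefficients: <v, e_1> = 0/sqrt(6), <v, e_2> = -6/sqrt(84), <v, e_3> = -2/sqrt(105).
Square and sum: Σ |<v, e_j>|^2 = 7/15.
Compute ||v||^2 = v·v = 23.
Deficit = 23 − 7/15 = 338/15 ≥ 0, confirming Bessel's inequality. (The deficit equals ||v − Σ <v,e_j> e_j||^2, the squared distance from v to span{e_j}.)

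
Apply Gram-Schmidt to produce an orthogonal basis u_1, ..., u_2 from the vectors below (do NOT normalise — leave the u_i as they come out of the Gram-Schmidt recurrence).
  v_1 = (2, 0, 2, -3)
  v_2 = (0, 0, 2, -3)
Orthogonal basis:
  u_1 = (2, 0, 2, -3)
  u_2 = (-26/17, 0, 8/17, -12/17)

Apply the Gram-Schmidt recurrence
  u_1 = v_1
  u_i = v_i − Σ_{j<i} ((v_i · u_j) / (u_j · u_j)) · u_j.

Step by step this gives:
  u_1 = (2, 0, 2, -3)
  u_2 = (-26/17, 0, 8/17, -12/17)

Orthogonality check:
  u_2 · u_1 = 0 (should be 0)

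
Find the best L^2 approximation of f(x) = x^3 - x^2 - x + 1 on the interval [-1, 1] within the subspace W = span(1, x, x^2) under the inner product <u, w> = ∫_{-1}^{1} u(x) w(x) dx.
g(x) = -x^2 - 2*x/5 + 1

The best approximation g ∈ W is the orthogonal projection of f onto W. Writing g = a_0 + a_1 x + a_2 x^2, the coefficients solve the normal equations G · a = b where
  G_{ij} = <φ_i, φ_j> and b_i = <f, φ_i>, with φ_0 = 1, φ_1 = x, φ_2 = x^2.
G =
  [2, 0, 2/3]
  [0, 2/3, 0]
  [2/3, 0, 2/5],
b = (4/3, -4/15, 4/15).
Solving gives a_0 = 1, a_1 = -2/5, a_2 = -1, so
  g(x) = -x^2 - 2*x/5 + 1.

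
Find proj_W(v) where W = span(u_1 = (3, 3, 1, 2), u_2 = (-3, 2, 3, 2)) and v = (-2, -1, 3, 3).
proj_W(v) = (-513/194, 323/291, 1235/582, 361/291)

Set up U = [u_1 | ... | u_2] ∈ R^(4×2). The projector onto W = col(U) is P = U (U^T U)^(-1) U^T.
Compute U^T U =
  [23, 4]
  [4, 26],
and U^T v = (0, 19).
Solve U^T U · c = U^T v for the coefficients: c = (-38/291, 437/582). The projection is proj_W(v) = U c.
Check: (v - proj_W(v)) · u_1 = 0  (should be 0).
Check: (v - proj_W(v)) · u_2 = 0  (should be 0).
Result: proj_W(v) = (-513/194, 323/291, 1235/582, 361/291).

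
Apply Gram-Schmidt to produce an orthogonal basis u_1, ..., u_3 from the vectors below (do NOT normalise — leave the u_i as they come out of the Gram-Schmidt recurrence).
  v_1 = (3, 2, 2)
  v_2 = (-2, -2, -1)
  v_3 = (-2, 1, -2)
Orthogonal basis:
  u_1 = (3, 2, 2)
  u_2 = (2/17, -10/17, 7/17)
  u_3 = (-2/9, 1/9, 2/9)

Apply the Gram-Schmidt recurrence
  u_1 = v_1
  u_i = v_i − Σ_{j<i} ((v_i · u_j) / (u_j · u_j)) · u_j.

Step by step this gives:
  u_1 = (3, 2, 2)
  u_2 = (2/17, -10/17, 7/17)
  u_3 = (-2/9, 1/9, 2/9)

Orthogonality check:
  u_2 · u_1 = 0 (should be 0)
  u_3 · u_1 = 0 (should be 0)
  u_3 · u_2 = 0 (should be 0)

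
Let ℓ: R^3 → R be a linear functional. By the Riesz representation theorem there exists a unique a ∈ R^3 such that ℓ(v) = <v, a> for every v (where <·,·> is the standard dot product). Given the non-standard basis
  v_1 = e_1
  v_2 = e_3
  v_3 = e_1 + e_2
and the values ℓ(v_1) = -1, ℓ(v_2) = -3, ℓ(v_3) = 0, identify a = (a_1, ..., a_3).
a = (-1, 1, -3)

Write a = (a_1, ..., a_3) in the standard basis. For each basis vector v_i, ℓ(v_i) = <v_i, a> is a linear equation in the a_j's. Collect the n equations into a matrix system V a = ℓ, where row i of V is v_i (expressed in the standard basis). Since V is invertible (lower-triangular with 1s on the diagonal, up to permutation), solve by back-substitution:
  V =
[[1, 0, 0],
 [0, 0, 1],
 [1, 1, 0]]
  V a = (-1, -3, 0)
Solving gives a = (-1, 1, -3).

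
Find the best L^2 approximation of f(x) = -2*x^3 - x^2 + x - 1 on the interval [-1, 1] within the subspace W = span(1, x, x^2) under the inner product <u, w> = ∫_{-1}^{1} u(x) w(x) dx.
g(x) = -x^2 - x/5 - 1

The best approximation g ∈ W is the orthogonal projection of f onto W. Writing g = a_0 + a_1 x + a_2 x^2, the coefficients solve the normal equations G · a = b where
  G_{ij} = <φ_i, φ_j> and b_i = <f, φ_i>, with φ_0 = 1, φ_1 = x, φ_2 = x^2.
G =
  [2, 0, 2/3]
  [0, 2/3, 0]
  [2/3, 0, 2/5],
b = (-8/3, -2/15, -16/15).
Solving gives a_0 = -1, a_1 = -1/5, a_2 = -1, so
  g(x) = -x^2 - x/5 - 1.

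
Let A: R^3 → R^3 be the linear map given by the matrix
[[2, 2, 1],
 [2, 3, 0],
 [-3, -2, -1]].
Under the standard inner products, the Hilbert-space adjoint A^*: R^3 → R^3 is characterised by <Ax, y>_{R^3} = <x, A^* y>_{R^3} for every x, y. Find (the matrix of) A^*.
A^* = A^T =
[[2, 2, -3],
 [2, 3, -2],
 [1, 0, -1]]

For real matrices with standard dot products, the defining identity <Ax, y> = <x, A^* y> gives (Ax)^T y = x^T (A^*) y, i.e. x^T A^T y = x^T (A^*) y. Since this holds for all x, y, we must have A^* = A^T. Therefore
A^* =
[[2, 2, -3],
 [2, 3, -2],
 [1, 0, -1]].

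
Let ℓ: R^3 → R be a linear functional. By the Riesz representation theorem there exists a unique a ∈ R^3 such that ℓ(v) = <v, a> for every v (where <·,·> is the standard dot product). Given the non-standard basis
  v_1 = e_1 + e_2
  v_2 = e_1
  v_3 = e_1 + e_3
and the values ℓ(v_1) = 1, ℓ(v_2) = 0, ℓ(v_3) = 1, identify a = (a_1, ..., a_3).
a = (0, 1, 1)

Write a = (a_1, ..., a_3) in the standard basis. For each basis vector v_i, ℓ(v_i) = <v_i, a> is a linear equation in the a_j's. Collect the n equations into a matrix system V a = ℓ, where row i of V is v_i (expressed in the standard basis). Since V is invertible (lower-triangular with 1s on the diagonal, up to permutation), solve by back-substitution:
  V =
[[1, 1, 0],
 [1, 0, 0],
 [1, 0, 1]]
  V a = (1, 0, 1)
Solving gives a = (0, 1, 1).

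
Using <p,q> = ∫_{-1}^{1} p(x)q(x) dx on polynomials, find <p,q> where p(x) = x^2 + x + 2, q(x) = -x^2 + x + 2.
<p,q> = 124/15

Expand the product: p(x)·q(x) = -x^4 + x^2 + 4*x + 4.
∫_{-1}^{1} of each monomial x^k gives [2/(k+1) if k even, 0 if k odd]. Integrating term-by-term (or equivalently evaluating the antiderivative F(x) = -x^5/5 + x^3/3 + 2*x^2 + 4*x at the endpoints):
  F(1) − F(−1) = 92/15 − (-32/15) = 124/15.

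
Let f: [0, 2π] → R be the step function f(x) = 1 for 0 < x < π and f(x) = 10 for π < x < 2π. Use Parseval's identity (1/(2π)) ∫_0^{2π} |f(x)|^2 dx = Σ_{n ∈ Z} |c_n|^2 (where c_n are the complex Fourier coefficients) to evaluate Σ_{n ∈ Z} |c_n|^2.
Σ |c_n|^2 = 101/2

Parseval equates the L^2 energy of f (normalised by 1/(2π)) with the ℓ^2 sum of its Fourier coefficients: (1/(2π)) ∫_0^{2π} |f|^2 = Σ |c_n|^2.
Compute the left side: (1/(2π)) [∫_0^π 1^2 dx + ∫_π^{2π} 10^2 dx] = (1/(2π)) · (1π + 100π) = (1 + 100)/2 = 101/2.
So Σ_{n ∈ Z} |c_n|^2 = 101/2.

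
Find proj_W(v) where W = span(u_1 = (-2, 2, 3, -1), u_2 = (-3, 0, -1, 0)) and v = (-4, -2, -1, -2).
proj_W(v) = (-73/19, -2/19, -28/19, 1/19)

Set up U = [u_1 | ... | u_2] ∈ R^(4×2). The projector onto W = col(U) is P = U (U^T U)^(-1) U^T.
Compute U^T U =
  [18, 3]
  [3, 10],
and U^T v = (3, 13).
Solve U^T U · c = U^T v for the coefficients: c = (-1/19, 25/19). The projection is proj_W(v) = U c.
Check: (v - proj_W(v)) · u_1 = 0  (should be 0).
Check: (v - proj_W(v)) · u_2 = 0  (should be 0).
Result: proj_W(v) = (-73/19, -2/19, -28/19, 1/19).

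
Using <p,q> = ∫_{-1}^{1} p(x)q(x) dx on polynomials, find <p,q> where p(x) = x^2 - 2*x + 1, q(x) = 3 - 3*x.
<p,q> = 12

Expand the product: p(x)·q(x) = -3*x^3 + 9*x^2 - 9*x + 3.
∫_{-1}^{1} of each monomial x^k gives [2/(k+1) if k even, 0 if k odd]. Integrating term-by-term (or equivalently evaluating the antiderivative F(x) = -3*x^4/4 + 3*x^3 - 9*x^2/2 + 3*x at the endpoints):
  F(1) − F(−1) = 3/4 − (-45/4) = 12.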